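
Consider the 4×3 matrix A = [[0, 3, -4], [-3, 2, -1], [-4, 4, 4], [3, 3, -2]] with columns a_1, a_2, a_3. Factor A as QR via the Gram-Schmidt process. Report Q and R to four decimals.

e_1 = a_1/‖a_1‖ = (0, -3, -4, 3)/5.8310 = (0.0000, -0.5145, -0.6860, 0.5145).
r_{12} = e_1·a_2 = -2.2295.
u_2 = a_2 + 2.2295·e_1 = (3.0000, 0.8529, 2.4706, 4.1471).
‖u_2‖ = 5.7471, so e_2 = (0.5220, 0.1484, 0.4299, 0.7216).
r_{13} = e_1·a_3 = -3.2585; r_{23} = e_2·a_3 = -1.9601.
u_3 = a_3 + 3.2585·e_1 + 1.9601·e_2 = (-2.9768, -2.3856, 2.6073, 1.0908).
‖u_3‖ = 4.7477, so e_3 = (-0.6270, -0.5025, 0.5492, 0.2298).

Q = [[0.0000, 0.5220, -0.6270], [-0.5145, 0.1484, -0.5025], [-0.6860, 0.4299, 0.5492], [0.5145, 0.7216, 0.2298]], R = [[5.8310, -2.2295, -3.2585], [0.0000, 5.7471, -1.9601], [0.0000, 0.0000, 4.7477]]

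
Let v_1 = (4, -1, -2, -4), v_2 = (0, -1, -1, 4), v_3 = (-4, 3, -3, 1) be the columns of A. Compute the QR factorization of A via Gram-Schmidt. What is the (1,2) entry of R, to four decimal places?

v_1 = (4, -1, -2, -4); ‖v_1‖ = 6.0828, so q_1 = (0.6576, -0.1644, -0.3288, -0.6576).
r_{12} = q_1·v_2 = -2.1372.

r_{12} = -2.1372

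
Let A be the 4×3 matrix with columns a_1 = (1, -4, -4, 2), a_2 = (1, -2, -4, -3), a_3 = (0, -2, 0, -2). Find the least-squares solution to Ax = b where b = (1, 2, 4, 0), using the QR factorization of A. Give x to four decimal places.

x = (-0.4118, -0.4706, 0.2941)

a_1 = (1, -4, -4, 2); ‖a_1‖ = 6.0828, so e_1 = (0.1644, -0.6576, -0.6576, 0.3288).
e_1·a_2 = 0.1644·1 + (-0.6576)·(-2) + (-0.6576)·(-4) + 0.3288·(-3) = 3.1236.
u_2 = a_2 − 3.1236·e_1 = (0.4865, 0.0541, -1.9459, -4.0270).
‖u_2‖ = 4.4992, so e_2 = (0.1081, 0.0120, -0.4325, -0.8950).
e_1·a_3 = 0.1644·0 + (-0.6576)·(-2) + (-0.6576)·0 + 0.3288·(-2) = 0.6576; e_2·a_3 = 0.1081·0 + 0.0120·(-2) + (-0.4325)·0 + (-0.8950)·(-2) = 1.7661.
u_3 = a_3 − 0.6576·e_1 − 1.7661·e_2 = (-0.2991, -1.5888, 1.1963, -0.6355).
‖u_3‖ = 2.1092, so e_3 = (-0.1418, -0.7533, 0.5672, -0.3013).
Qᵀb = (-3.7812, -1.5979, 0.6203).
Back-substitute: x_3 = 0.6203/2.1092 = 0.2941.
x_2 = (-1.5979 − 1.7661·0.2941)/4.4992 = -0.4706.
x_1 = (-3.7812 − 3.1236·(-0.4706) − 0.6576·0.2941)/6.0828 = -0.4118.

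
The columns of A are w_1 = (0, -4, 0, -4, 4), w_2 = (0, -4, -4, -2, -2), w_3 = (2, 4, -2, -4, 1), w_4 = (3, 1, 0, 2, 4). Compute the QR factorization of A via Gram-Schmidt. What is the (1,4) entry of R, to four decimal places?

r_{14} = 0.5774

w_1 = (0, -4, 0, -4, 4); ‖w_1‖ = 6.9282, so q_1 = (0.0000, -0.5774, 0.0000, -0.5774, 0.5774).
r_{14} = q_1·w_4 = 0.5774.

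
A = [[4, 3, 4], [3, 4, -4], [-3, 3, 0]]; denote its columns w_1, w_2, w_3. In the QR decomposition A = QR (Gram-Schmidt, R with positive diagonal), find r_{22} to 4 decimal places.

e_1 = w_1/‖w_1‖ = (4, 3, -3)/5.8310 = (0.6860, 0.5145, -0.5145).
r_{12} = e_1·w_2 = 2.5725.
u_2 = w_2 − 2.5725·e_1 = (1.2353, 2.6765, 4.3235).
r_{22} = ‖u_2‖ = 5.2328.

r_{22} = 5.2328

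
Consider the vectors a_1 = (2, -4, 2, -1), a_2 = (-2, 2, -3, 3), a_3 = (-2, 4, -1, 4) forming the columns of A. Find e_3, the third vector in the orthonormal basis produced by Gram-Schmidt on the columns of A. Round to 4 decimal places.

e_3 = (0.1066, 0.2610, 0.7279, 0.6250)

a_1 = (2, -4, 2, -1); ‖a_1‖ = 5.0000, so e_1 = (0.4000, -0.8000, 0.4000, -0.2000).
e_1·a_2 = 0.4000·(-2) + (-0.8000)·2 + 0.4000·(-3) + (-0.2000)·3 = -4.2000.
u_2 = a_2 + 4.2000·e_1 = (-0.3200, -1.3600, -1.3200, 2.1600).
‖u_2‖ = 2.8914, so e_2 = (-0.1107, -0.4704, -0.4565, 0.7471).
e_1·a_3 = 0.4000·(-2) + (-0.8000)·4 + 0.4000·(-1) + (-0.2000)·4 = -5.2000; e_2·a_3 = (-0.1107)·(-2) + (-0.4704)·4 + (-0.4565)·(-1) + 0.7471·4 = 1.7846.
u_3 = a_3 + 5.2000·e_1 − 1.7846·e_2 = (0.2775, 0.6794, 1.8947, 1.6268).
‖u_3‖ = 2.6029, so e_3 = (0.1066, 0.2610, 0.7279, 0.6250).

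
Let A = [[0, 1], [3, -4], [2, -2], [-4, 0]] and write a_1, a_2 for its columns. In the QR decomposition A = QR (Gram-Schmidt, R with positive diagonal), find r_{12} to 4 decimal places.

r_{12} = -2.9711

q_1 = a_1/‖a_1‖ = (0, 3, 2, -4)/5.3852 = (0.0000, 0.5571, 0.3714, -0.7428).
r_{12} = q_1·a_2 = -2.9711.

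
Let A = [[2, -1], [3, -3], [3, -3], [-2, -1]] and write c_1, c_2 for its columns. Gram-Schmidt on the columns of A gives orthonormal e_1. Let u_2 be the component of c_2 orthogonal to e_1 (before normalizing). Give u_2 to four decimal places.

u_2 = (0.3846, -0.9231, -0.9231, -2.3846)

e_1 = c_1/‖c_1‖ = (2, 3, 3, -2)/5.0990 = (0.3922, 0.5883, 0.5883, -0.3922).
r_{12} = e_1·c_2 = -3.5301.
u_2 = c_2 + 3.5301·e_1 = (0.3846, -0.9231, -0.9231, -2.3846).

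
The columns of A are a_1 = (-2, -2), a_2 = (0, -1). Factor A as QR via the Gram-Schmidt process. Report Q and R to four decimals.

a_1 = (-2, -2); ‖a_1‖ = 2.8284, so e_1 = (-0.7071, -0.7071).
e_1·a_2 = (-0.7071)·0 + (-0.7071)·(-1) = 0.7071.
u_2 = a_2 − 0.7071·e_1 = (0.5000, -0.5000).
‖u_2‖ = 0.7071, so e_2 = (0.7071, -0.7071).

Q = [[-0.7071, 0.7071], [-0.7071, -0.7071]], R = [[2.8284, 0.7071], [0.0000, 0.7071]]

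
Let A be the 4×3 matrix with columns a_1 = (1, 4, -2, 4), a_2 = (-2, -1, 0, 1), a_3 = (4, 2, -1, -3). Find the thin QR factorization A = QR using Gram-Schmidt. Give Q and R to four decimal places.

q_1 = a_1/‖a_1‖ = (1, 4, -2, 4)/6.0828 = (0.1644, 0.6576, -0.3288, 0.6576).
r_{12} = q_1·a_2 = -0.3288.
u_2 = a_2 + 0.3288·q_1 = (-1.9459, -0.7838, -0.1081, 1.2162).
‖u_2‖ = 2.4273, so q_2 = (-0.8017, -0.3229, -0.0445, 0.5011).
r_{13} = q_1·a_3 = 0.3288; r_{23} = q_2·a_3 = -5.3112.
u_3 = a_3 − 0.3288·q_1 + 5.3112·q_2 = (-0.3119, 0.0688, -1.1284, -0.5550).
‖u_3‖ = 1.2975, so q_3 = (-0.2404, 0.0530, -0.8697, -0.4278).

Q = [[0.1644, -0.8017, -0.2404], [0.6576, -0.3229, 0.0530], [-0.3288, -0.0445, -0.8697], [0.6576, 0.5011, -0.4278]], R = [[6.0828, -0.3288, 0.3288], [0.0000, 2.4273, -5.3112], [0.0000, 0.0000, 1.2975]]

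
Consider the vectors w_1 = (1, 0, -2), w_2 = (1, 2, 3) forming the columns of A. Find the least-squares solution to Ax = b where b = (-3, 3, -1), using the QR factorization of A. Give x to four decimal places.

x = (-0.3111, -0.1111)

w_1 = (1, 0, -2); ‖w_1‖ = 2.2361, so e_1 = (0.4472, 0.0000, -0.8944).
e_1·w_2 = 0.4472·1 + 0.0000·2 + (-0.8944)·3 = -2.2361.
u_2 = w_2 + 2.2361·e_1 = (2.0000, 2.0000, 1.0000).
‖u_2‖ = 3.0000, so e_2 = (0.6667, 0.6667, 0.3333).
Qᵀb = (-0.4472, -0.3333).
Back-substitute: x_2 = -0.3333/3.0000 = -0.1111.
x_1 = (-0.4472 + 2.2361·(-0.1111))/2.2361 = -0.3111.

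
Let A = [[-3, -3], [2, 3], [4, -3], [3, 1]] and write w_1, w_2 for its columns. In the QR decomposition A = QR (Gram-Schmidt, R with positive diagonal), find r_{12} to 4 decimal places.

e_1 = w_1/‖w_1‖ = (-3, 2, 4, 3)/6.1644 = (-0.4867, 0.3244, 0.6489, 0.4867).
r_{12} = e_1·w_2 = 0.9733.

r_{12} = 0.9733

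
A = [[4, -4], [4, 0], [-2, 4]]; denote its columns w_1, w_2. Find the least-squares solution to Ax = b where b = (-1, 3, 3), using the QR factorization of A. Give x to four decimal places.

w_1 = (4, 4, -2); ‖w_1‖ = 6.0000, so e_1 = (0.6667, 0.6667, -0.3333).
e_1·w_2 = 0.6667·(-4) + 0.6667·0 + (-0.3333)·4 = -4.0000.
u_2 = w_2 + 4.0000·e_1 = (-1.3333, 2.6667, 2.6667).
‖u_2‖ = 4.0000, so e_2 = (-0.3333, 0.6667, 0.6667).
Qᵀb = (0.3333, 4.3333).
Back-substitute: x_2 = 4.3333/4.0000 = 1.0833.
x_1 = (0.3333 + 4.0000·1.0833)/6.0000 = 0.7778.

x = (0.7778, 1.0833)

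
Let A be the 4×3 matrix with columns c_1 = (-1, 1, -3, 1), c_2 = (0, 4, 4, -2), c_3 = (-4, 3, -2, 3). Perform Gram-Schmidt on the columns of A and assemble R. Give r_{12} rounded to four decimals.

r_{12} = -2.8868

e_1 = c_1/‖c_1‖ = (-1, 1, -3, 1)/3.4641 = (-0.2887, 0.2887, -0.8660, 0.2887).
r_{12} = e_1·c_2 = -2.8868.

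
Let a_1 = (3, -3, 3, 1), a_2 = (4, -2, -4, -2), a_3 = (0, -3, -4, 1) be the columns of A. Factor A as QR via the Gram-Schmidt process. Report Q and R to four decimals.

Q = [[0.5669, 0.5688, -0.4134], [-0.5669, -0.2503, -0.6127], [0.5669, -0.7053, -0.3838], [0.1890, -0.3413, 0.5536]], R = [[5.2915, 0.7559, -0.3780], [0.0000, 6.2792, 3.2306], [0.0000, 0.0000, 3.9269]]

e_1 = a_1/‖a_1‖ = (3, -3, 3, 1)/5.2915 = (0.5669, -0.5669, 0.5669, 0.1890).
r_{12} = e_1·a_2 = 0.7559.
u_2 = a_2 − 0.7559·e_1 = (3.5714, -1.5714, -4.4286, -2.1429).
‖u_2‖ = 6.2792, so e_2 = (0.5688, -0.2503, -0.7053, -0.3413).
r_{13} = e_1·a_3 = -0.3780; r_{23} = e_2·a_3 = 3.2306.
u_3 = a_3 + 0.3780·e_1 − 3.2306·e_2 = (-1.6232, -2.4058, -1.5072, 2.1739).
‖u_3‖ = 3.9269, so e_3 = (-0.4134, -0.6127, -0.3838, 0.5536).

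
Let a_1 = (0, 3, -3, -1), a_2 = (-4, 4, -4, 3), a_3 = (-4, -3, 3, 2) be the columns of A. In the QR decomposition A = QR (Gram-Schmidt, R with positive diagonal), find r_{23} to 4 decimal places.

r_{23} = 3.4587

a_1 = (0, 3, -3, -1); ‖a_1‖ = 4.3589, so e_1 = (0.0000, 0.6882, -0.6882, -0.2294).
e_1·a_2 = 0.0000·(-4) + 0.6882·4 + (-0.6882)·(-4) + (-0.2294)·3 = 4.8177.
u_2 = a_2 − 4.8177·e_1 = (-4.0000, 0.6842, -0.6842, 4.1053).
‖u_2‖ = 5.8129, so e_2 = (-0.6881, 0.1177, -0.1177, 0.7062).
r_{23} = e_2·a_3 = 3.4587.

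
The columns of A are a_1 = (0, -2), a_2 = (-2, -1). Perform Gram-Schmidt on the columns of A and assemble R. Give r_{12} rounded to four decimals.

r_{12} = 1.0000

a_1 = (0, -2); ‖a_1‖ = 2.0000, so e_1 = (0.0000, -1.0000).
r_{12} = e_1·a_2 = 1.0000.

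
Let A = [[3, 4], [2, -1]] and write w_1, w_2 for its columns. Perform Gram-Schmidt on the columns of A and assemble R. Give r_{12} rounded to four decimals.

r_{12} = 2.7735

e_1 = w_1/‖w_1‖ = (3, 2)/3.6056 = (0.8321, 0.5547).
r_{12} = e_1·w_2 = 2.7735.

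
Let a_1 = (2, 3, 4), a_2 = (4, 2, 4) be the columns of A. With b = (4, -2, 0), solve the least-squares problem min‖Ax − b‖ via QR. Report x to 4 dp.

a_1 = (2, 3, 4); ‖a_1‖ = 5.3852, so e_1 = (0.3714, 0.5571, 0.7428).
e_1·a_2 = 0.3714·4 + 0.5571·2 + 0.7428·4 = 5.5709.
u_2 = a_2 − 5.5709·e_1 = (1.9310, -1.1034, -0.1379).
‖u_2‖ = 2.2283, so e_2 = (0.8666, -0.4952, -0.0619).
Qᵀb = (0.3714, 4.4567).
Back-substitute: x_2 = 4.4567/2.2283 = 2.0000.
x_1 = (0.3714 − 5.5709·2.0000)/5.3852 = -2.0000.

x = (-2.0000, 2.0000)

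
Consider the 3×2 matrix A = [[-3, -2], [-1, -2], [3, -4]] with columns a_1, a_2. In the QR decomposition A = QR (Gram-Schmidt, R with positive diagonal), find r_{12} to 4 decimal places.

r_{12} = -0.9177

a_1 = (-3, -1, 3); ‖a_1‖ = 4.3589, so e_1 = (-0.6882, -0.2294, 0.6882).
r_{12} = e_1·a_2 = -0.9177.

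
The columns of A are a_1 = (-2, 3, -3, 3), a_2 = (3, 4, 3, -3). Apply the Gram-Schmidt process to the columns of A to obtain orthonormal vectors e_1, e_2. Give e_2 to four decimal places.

e_2 = (0.3594, 0.8334, 0.2969, -0.2969)

a_1 = (-2, 3, -3, 3); ‖a_1‖ = 5.5678, so e_1 = (-0.3592, 0.5388, -0.5388, 0.5388).
e_1·a_2 = (-0.3592)·3 + 0.5388·4 + (-0.5388)·3 + 0.5388·(-3) = -2.1553.
u_2 = a_2 + 2.1553·e_1 = (2.2258, 5.1613, 1.8387, -1.8387).
‖u_2‖ = 6.1931, so e_2 = (0.3594, 0.8334, 0.2969, -0.2969).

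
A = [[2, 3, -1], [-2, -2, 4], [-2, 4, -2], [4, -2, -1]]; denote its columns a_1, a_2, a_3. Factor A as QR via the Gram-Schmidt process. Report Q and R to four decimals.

Q = [[0.3780, 0.6088, 0.6804], [-0.3780, -0.4312, 0.6941], [-0.3780, 0.6342, -0.2130], [0.7559, -0.2029, -0.0996]], R = [[5.2915, -1.1339, -1.8898], [0.0000, 5.6315, -3.3992], [0.0000, 0.0000, 2.6218]]

e_1 = a_1/‖a_1‖ = (2, -2, -2, 4)/5.2915 = (0.3780, -0.3780, -0.3780, 0.7559).
r_{12} = e_1·a_2 = -1.1339.
u_2 = a_2 + 1.1339·e_1 = (3.4286, -2.4286, 3.5714, -1.1429).
‖u_2‖ = 5.6315, so e_2 = (0.6088, -0.4312, 0.6342, -0.2029).
r_{13} = e_1·a_3 = -1.8898; r_{23} = e_2·a_3 = -3.3992.
u_3 = a_3 + 1.8898·e_1 + 3.3992·e_2 = (1.7838, 1.8198, -0.5586, -0.2613).
‖u_3‖ = 2.6218, so e_3 = (0.6804, 0.6941, -0.2130, -0.0996).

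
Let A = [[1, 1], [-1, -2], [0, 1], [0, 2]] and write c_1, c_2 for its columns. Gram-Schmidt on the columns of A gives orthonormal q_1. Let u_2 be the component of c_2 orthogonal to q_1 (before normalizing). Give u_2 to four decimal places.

u_2 = (-0.5000, -0.5000, 1.0000, 2.0000)

q_1 = c_1/‖c_1‖ = (1, -1, 0, 0)/1.4142 = (0.7071, -0.7071, 0.0000, 0.0000).
r_{12} = q_1·c_2 = 2.1213.
u_2 = c_2 − 2.1213·q_1 = (-0.5000, -0.5000, 1.0000, 2.0000).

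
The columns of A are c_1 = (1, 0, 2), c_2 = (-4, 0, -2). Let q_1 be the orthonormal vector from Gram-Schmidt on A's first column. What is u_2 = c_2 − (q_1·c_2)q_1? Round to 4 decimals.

c_1 = (1, 0, 2); ‖c_1‖ = 2.2361, so q_1 = (0.4472, 0.0000, 0.8944).
q_1·c_2 = 0.4472·(-4) + 0.0000·0 + 0.8944·(-2) = -3.5777.
u_2 = c_2 + 3.5777·q_1 = (-2.4000, 0.0000, 1.2000).

u_2 = (-2.4000, 0.0000, 1.2000)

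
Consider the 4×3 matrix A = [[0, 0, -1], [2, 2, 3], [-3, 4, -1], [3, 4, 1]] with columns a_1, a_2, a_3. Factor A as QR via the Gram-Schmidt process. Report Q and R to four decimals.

Q = [[0.0000, 0.0000, -0.4454], [0.4264, 0.2755, 0.7714], [-0.6396, 0.7653, 0.0643], [0.6396, 0.5817, -0.4500]], R = [[4.6904, 0.8528, 2.5584], [0.0000, 5.9391, 0.6429], [0.0000, 0.0000, 2.2453]]

a_1 = (0, 2, -3, 3); ‖a_1‖ = 4.6904, so q_1 = (0.0000, 0.4264, -0.6396, 0.6396).
q_1·a_2 = 0.0000·0 + 0.4264·2 + (-0.6396)·4 + 0.6396·4 = 0.8528.
u_2 = a_2 − 0.8528·q_1 = (0.0000, 1.6364, 4.5455, 3.4545).
‖u_2‖ = 5.9391, so q_2 = (0.0000, 0.2755, 0.7653, 0.5817).
q_1·a_3 = 0.0000·(-1) + 0.4264·3 + (-0.6396)·(-1) + 0.6396·1 = 2.5584; q_2·a_3 = 0.0000·(-1) + 0.2755·3 + 0.7653·(-1) + 0.5817·1 = 0.6429.
u_3 = a_3 − 2.5584·q_1 − 0.6429·q_2 = (-1.0000, 1.7320, 0.1443, -1.0103).
‖u_3‖ = 2.2453, so q_3 = (-0.4454, 0.7714, 0.0643, -0.4500).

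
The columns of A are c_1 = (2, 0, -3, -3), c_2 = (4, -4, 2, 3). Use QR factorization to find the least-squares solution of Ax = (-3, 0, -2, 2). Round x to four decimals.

c_1 = (2, 0, -3, -3); ‖c_1‖ = 4.6904, so e_1 = (0.4264, 0.0000, -0.6396, -0.6396).
e_1·c_2 = 0.4264·4 + 0.0000·(-4) + (-0.6396)·2 + (-0.6396)·3 = -1.4924.
u_2 = c_2 + 1.4924·e_1 = (4.6364, -4.0000, 1.0455, 2.0455).
‖u_2‖ = 6.5401, so e_2 = (0.7089, -0.6116, 0.1599, 0.3128).
Qᵀb = (-1.2792, -1.8209).
Back-substitute: x_2 = -1.8209/6.5401 = -0.2784.
x_1 = (-1.2792 + 1.4924·(-0.2784))/4.6904 = -0.3613.

x = (-0.3613, -0.2784)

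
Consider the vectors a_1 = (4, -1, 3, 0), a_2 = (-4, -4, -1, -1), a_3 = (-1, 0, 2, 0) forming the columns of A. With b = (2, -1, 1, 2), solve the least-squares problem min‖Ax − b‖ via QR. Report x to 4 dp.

q_1 = a_1/‖a_1‖ = (4, -1, 3, 0)/5.0990 = (0.7845, -0.1961, 0.5883, 0.0000).
r_{12} = q_1·a_2 = -2.9417.
u_2 = a_2 + 2.9417·q_1 = (-1.6923, -4.5769, 0.7308, -1.0000).
‖u_2‖ = 5.0345, so q_2 = (-0.3361, -0.9091, 0.1452, -0.1986).
r_{13} = q_1·a_3 = 0.3922; r_{23} = q_2·a_3 = 0.6264.
u_3 = a_3 − 0.3922·q_1 − 0.6264·q_2 = (-1.0971, 0.6464, 1.6783, 0.1244).
‖u_3‖ = 2.1104, so q_3 = (-0.5199, 0.3063, 0.7953, 0.0590).
Qᵀb = (2.3534, -0.0153, -0.4329).
Back-substitute: x_3 = -0.4329/2.1104 = -0.2051.
x_2 = (-0.0153 − 0.6264·(-0.2051))/5.0345 = 0.0225.
x_1 = (2.3534 + 2.9417·0.0225 − 0.3922·(-0.2051))/5.0990 = 0.4903.

x = (0.4903, 0.0225, -0.2051)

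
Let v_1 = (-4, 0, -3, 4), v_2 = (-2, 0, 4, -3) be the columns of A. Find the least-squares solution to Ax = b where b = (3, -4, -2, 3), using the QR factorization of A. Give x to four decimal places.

v_1 = (-4, 0, -3, 4); ‖v_1‖ = 6.4031, so e_1 = (-0.6247, 0.0000, -0.4685, 0.6247).
e_1·v_2 = (-0.6247)·(-2) + 0.0000·0 + (-0.4685)·4 + 0.6247·(-3) = -2.4988.
u_2 = v_2 + 2.4988·e_1 = (-3.5610, 0.0000, 2.8293, -1.4390).
‖u_2‖ = 4.7703, so e_2 = (-0.7465, 0.0000, 0.5931, -0.3017).
Qᵀb = (0.9370, -4.3306).
Back-substitute: x_2 = -4.3306/4.7703 = -0.9078.
x_1 = (0.9370 + 2.4988·(-0.9078))/6.4031 = -0.2079.

x = (-0.2079, -0.9078)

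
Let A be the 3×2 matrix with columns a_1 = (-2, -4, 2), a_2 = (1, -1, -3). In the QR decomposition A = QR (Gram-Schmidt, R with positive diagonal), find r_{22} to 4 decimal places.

a_1 = (-2, -4, 2); ‖a_1‖ = 4.8990, so e_1 = (-0.4082, -0.8165, 0.4082).
e_1·a_2 = (-0.4082)·1 + (-0.8165)·(-1) + 0.4082·(-3) = -0.8165.
u_2 = a_2 + 0.8165·e_1 = (0.6667, -1.6667, -2.6667).
r_{22} = ‖u_2‖ = 3.2146.

r_{22} = 3.2146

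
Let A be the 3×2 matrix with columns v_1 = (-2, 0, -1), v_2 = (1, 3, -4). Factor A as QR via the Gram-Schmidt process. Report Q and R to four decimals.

Q = [[-0.8944, 0.3586], [0.0000, 0.5976], [-0.4472, -0.7171]], R = [[2.2361, 0.8944], [0.0000, 5.0200]]

v_1 = (-2, 0, -1); ‖v_1‖ = 2.2361, so e_1 = (-0.8944, 0.0000, -0.4472).
e_1·v_2 = (-0.8944)·1 + 0.0000·3 + (-0.4472)·(-4) = 0.8944.
u_2 = v_2 − 0.8944·e_1 = (1.8000, 3.0000, -3.6000).
‖u_2‖ = 5.0200, so e_2 = (0.3586, 0.5976, -0.7171).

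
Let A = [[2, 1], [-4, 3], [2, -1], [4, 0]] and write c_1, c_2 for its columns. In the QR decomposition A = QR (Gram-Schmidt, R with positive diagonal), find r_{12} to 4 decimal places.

q_1 = c_1/‖c_1‖ = (2, -4, 2, 4)/6.3246 = (0.3162, -0.6325, 0.3162, 0.6325).
r_{12} = q_1·c_2 = -1.8974.

r_{12} = -1.8974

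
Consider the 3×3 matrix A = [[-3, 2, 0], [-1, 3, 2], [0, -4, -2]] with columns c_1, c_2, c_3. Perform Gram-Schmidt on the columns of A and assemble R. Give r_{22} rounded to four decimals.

c_1 = (-3, -1, 0); ‖c_1‖ = 3.1623, so e_1 = (-0.9487, -0.3162, 0.0000).
e_1·c_2 = (-0.9487)·2 + (-0.3162)·3 + 0.0000·(-4) = -2.8460.
u_2 = c_2 + 2.8460·e_1 = (-0.7000, 2.1000, -4.0000).
r_{22} = ‖u_2‖ = 4.5717.

r_{22} = 4.5717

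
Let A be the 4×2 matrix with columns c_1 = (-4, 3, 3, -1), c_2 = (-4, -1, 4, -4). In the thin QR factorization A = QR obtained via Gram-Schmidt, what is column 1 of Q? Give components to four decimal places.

q_1 = c_1/‖c_1‖ = (-4, 3, 3, -1)/5.9161 = (-0.6761, 0.5071, 0.5071, -0.1690).

q_1 = (-0.6761, 0.5071, 0.5071, -0.1690)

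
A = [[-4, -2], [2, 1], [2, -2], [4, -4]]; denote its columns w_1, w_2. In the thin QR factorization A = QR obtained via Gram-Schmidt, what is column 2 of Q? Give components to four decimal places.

e_1 = w_1/‖w_1‖ = (-4, 2, 2, 4)/6.3246 = (-0.6325, 0.3162, 0.3162, 0.6325).
r_{12} = e_1·w_2 = -1.5811.
u_2 = w_2 + 1.5811·e_1 = (-3.0000, 1.5000, -1.5000, -3.0000).
‖u_2‖ = 4.7434, so e_2 = (-0.6325, 0.3162, -0.3162, -0.6325).

e_2 = (-0.6325, 0.3162, -0.3162, -0.6325)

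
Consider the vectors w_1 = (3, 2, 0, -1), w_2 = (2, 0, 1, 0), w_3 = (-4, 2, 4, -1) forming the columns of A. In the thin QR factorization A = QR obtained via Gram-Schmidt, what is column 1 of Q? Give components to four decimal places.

w_1 = (3, 2, 0, -1); ‖w_1‖ = 3.7417, so e_1 = (0.8018, 0.5345, 0.0000, -0.2673).

e_1 = (0.8018, 0.5345, 0.0000, -0.2673)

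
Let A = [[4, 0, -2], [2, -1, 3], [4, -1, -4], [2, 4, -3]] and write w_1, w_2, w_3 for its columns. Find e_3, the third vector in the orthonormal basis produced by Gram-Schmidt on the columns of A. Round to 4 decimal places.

e_3 = (0.0680, 0.8425, -0.5285, 0.0785)

e_1 = w_1/‖w_1‖ = (4, 2, 4, 2)/6.3246 = (0.6325, 0.3162, 0.6325, 0.3162).
r_{12} = e_1·w_2 = 0.3162.
u_2 = w_2 − 0.3162·e_1 = (-0.2000, -1.1000, -1.2000, 3.9000).
‖u_2‖ = 4.2308, so e_2 = (-0.0473, -0.2600, -0.2836, 0.9218).
r_{13} = e_1·w_3 = -3.7947; r_{23} = e_2·w_3 = -2.3163.
u_3 = w_3 + 3.7947·e_1 + 2.3163·e_2 = (0.2905, 3.5978, -2.2570, 0.3352).
‖u_3‖ = 4.2702, so e_3 = (0.0680, 0.8425, -0.5285, 0.0785).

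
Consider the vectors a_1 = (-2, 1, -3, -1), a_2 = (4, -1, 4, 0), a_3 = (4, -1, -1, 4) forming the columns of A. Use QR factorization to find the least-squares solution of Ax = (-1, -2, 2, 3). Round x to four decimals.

x = (-3.1602, -1.8316, 0.0062)

a_1 = (-2, 1, -3, -1); ‖a_1‖ = 3.8730, so q_1 = (-0.5164, 0.2582, -0.7746, -0.2582).
q_1·a_2 = (-0.5164)·4 + 0.2582·(-1) + (-0.7746)·4 + (-0.2582)·0 = -5.4222.
u_2 = a_2 + 5.4222·q_1 = (1.2000, 0.4000, -0.2000, -1.4000).
‖u_2‖ = 1.8974, so q_2 = (0.6325, 0.2108, -0.1054, -0.7379).
q_1·a_3 = (-0.5164)·4 + 0.2582·(-1) + (-0.7746)·(-1) + (-0.2582)·4 = -2.5820; q_2·a_3 = 0.6325·4 + 0.2108·(-1) + (-0.1054)·(-1) + (-0.7379)·4 = -0.5270.
u_3 = a_3 + 2.5820·q_1 + 0.5270·q_2 = (3.0000, -0.2222, -3.0556, 2.9444).
‖u_3‖ = 5.2015, so q_3 = (0.5768, -0.0427, -0.5874, 0.5661).
Qᵀb = (-2.3238, -3.4785, 0.0320).
Back-substitute: x_3 = 0.0320/5.2015 = 0.0062.
x_2 = (-3.4785 + 0.5270·0.0062)/1.8974 = -1.8316.
x_1 = (-2.3238 + 5.4222·(-1.8316) + 2.5820·0.0062)/3.8730 = -3.1602.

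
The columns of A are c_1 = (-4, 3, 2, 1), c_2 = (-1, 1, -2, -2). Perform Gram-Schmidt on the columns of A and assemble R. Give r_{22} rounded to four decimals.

r_{22} = 3.1570

c_1 = (-4, 3, 2, 1); ‖c_1‖ = 5.4772, so q_1 = (-0.7303, 0.5477, 0.3651, 0.1826).
q_1·c_2 = (-0.7303)·(-1) + 0.5477·1 + 0.3651·(-2) + 0.1826·(-2) = 0.1826.
u_2 = c_2 − 0.1826·q_1 = (-0.8667, 0.9000, -2.0667, -2.0333).
r_{22} = ‖u_2‖ = 3.1570.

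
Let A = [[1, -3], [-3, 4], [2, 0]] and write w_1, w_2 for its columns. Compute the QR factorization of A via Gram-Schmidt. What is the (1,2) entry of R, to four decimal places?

e_1 = w_1/‖w_1‖ = (1, -3, 2)/3.7417 = (0.2673, -0.8018, 0.5345).
r_{12} = e_1·w_2 = -4.0089.

r_{12} = -4.0089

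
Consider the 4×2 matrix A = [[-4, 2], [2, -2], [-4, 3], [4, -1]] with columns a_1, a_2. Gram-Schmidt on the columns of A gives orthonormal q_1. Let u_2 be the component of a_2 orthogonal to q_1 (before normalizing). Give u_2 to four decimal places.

a_1 = (-4, 2, -4, 4); ‖a_1‖ = 7.2111, so q_1 = (-0.5547, 0.2774, -0.5547, 0.5547).
q_1·a_2 = (-0.5547)·2 + 0.2774·(-2) + (-0.5547)·3 + 0.5547·(-1) = -3.8829.
u_2 = a_2 + 3.8829·q_1 = (-0.1538, -0.9231, 0.8462, 1.1538).

u_2 = (-0.1538, -0.9231, 0.8462, 1.1538)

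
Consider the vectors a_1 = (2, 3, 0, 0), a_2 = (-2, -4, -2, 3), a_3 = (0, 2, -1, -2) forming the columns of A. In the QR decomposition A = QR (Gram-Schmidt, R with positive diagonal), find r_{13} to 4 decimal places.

q_1 = a_1/‖a_1‖ = (2, 3, 0, 0)/3.6056 = (0.5547, 0.8321, 0.0000, 0.0000).
r_{13} = q_1·a_3 = 1.6641.

r_{13} = 1.6641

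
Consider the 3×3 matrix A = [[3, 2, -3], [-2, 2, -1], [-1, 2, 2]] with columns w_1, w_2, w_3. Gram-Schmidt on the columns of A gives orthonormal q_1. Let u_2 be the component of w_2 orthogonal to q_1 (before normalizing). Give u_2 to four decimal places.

q_1 = w_1/‖w_1‖ = (3, -2, -1)/3.7417 = (0.8018, -0.5345, -0.2673).
r_{12} = q_1·w_2 = 0.0000.
u_2 = w_2 + 0.0000·q_1 = (2.0000, 2.0000, 2.0000).

u_2 = (2.0000, 2.0000, 2.0000)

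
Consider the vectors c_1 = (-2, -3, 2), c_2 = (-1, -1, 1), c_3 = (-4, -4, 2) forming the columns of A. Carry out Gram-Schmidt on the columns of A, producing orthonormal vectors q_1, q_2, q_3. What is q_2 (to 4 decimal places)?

q_2 = (-0.5145, 0.6860, 0.5145)

c_1 = (-2, -3, 2); ‖c_1‖ = 4.1231, so q_1 = (-0.4851, -0.7276, 0.4851).
q_1·c_2 = (-0.4851)·(-1) + (-0.7276)·(-1) + 0.4851·1 = 1.6977.
u_2 = c_2 − 1.6977·q_1 = (-0.1765, 0.2353, 0.1765).
‖u_2‖ = 0.3430, so q_2 = (-0.5145, 0.6860, 0.5145).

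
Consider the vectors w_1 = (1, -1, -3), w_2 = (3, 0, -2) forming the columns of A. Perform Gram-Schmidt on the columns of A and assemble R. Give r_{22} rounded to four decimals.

r_{22} = 2.3741

w_1 = (1, -1, -3); ‖w_1‖ = 3.3166, so q_1 = (0.3015, -0.3015, -0.9045).
q_1·w_2 = 0.3015·3 + (-0.3015)·0 + (-0.9045)·(-2) = 2.7136.
u_2 = w_2 − 2.7136·q_1 = (2.1818, 0.8182, 0.4545).
r_{22} = ‖u_2‖ = 2.3741.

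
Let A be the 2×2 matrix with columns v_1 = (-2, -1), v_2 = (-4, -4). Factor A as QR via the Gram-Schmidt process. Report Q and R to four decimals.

Q = [[-0.8944, 0.4472], [-0.4472, -0.8944]], R = [[2.2361, 5.3666], [0.0000, 1.7889]]

e_1 = v_1/‖v_1‖ = (-2, -1)/2.2361 = (-0.8944, -0.4472).
r_{12} = e_1·v_2 = 5.3666.
u_2 = v_2 − 5.3666·e_1 = (0.8000, -1.6000).
‖u_2‖ = 1.7889, so e_2 = (0.4472, -0.8944).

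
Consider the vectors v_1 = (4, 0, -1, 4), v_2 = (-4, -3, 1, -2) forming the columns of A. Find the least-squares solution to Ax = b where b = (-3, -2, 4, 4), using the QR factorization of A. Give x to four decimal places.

x = (0.9589, 1.2658)

v_1 = (4, 0, -1, 4); ‖v_1‖ = 5.7446, so e_1 = (0.6963, 0.0000, -0.1741, 0.6963).
e_1·v_2 = 0.6963·(-4) + 0.0000·(-3) + (-0.1741)·1 + 0.6963·(-2) = -4.3519.
u_2 = v_2 + 4.3519·e_1 = (-0.9697, -3.0000, 0.2424, 1.0303).
‖u_2‖ = 3.3257, so e_2 = (-0.2916, -0.9021, 0.0729, 0.3098).
Qᵀb = (0.0000, 4.2096).
Back-substitute: x_2 = 4.2096/3.3257 = 1.2658.
x_1 = (0.0000 + 4.3519·1.2658)/5.7446 = 0.9589.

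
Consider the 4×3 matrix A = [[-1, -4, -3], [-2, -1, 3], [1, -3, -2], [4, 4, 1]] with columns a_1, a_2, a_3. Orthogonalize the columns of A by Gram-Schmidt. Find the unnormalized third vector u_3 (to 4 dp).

a_1 = (-1, -2, 1, 4); ‖a_1‖ = 4.6904, so q_1 = (-0.2132, -0.4264, 0.2132, 0.8528).
q_1·a_2 = (-0.2132)·(-4) + (-0.4264)·(-1) + 0.2132·(-3) + 0.8528·4 = 4.0508.
u_2 = a_2 − 4.0508·q_1 = (-3.1364, 0.7273, -3.8636, 0.5455).
‖u_2‖ = 5.0587, so q_2 = (-0.6200, 0.1438, -0.7638, 0.1078).
q_1·a_3 = (-0.2132)·(-3) + (-0.4264)·3 + 0.2132·(-2) + 0.8528·1 = -0.2132; q_2·a_3 = (-0.6200)·(-3) + 0.1438·3 + (-0.7638)·(-2) + 0.1078·1 = 3.9266.
u_3 = a_3 + 0.2132·q_1 − 3.9266·q_2 = (-0.6110, 2.3446, 1.0444, 0.7584).

u_3 = (-0.6110, 2.3446, 1.0444, 0.7584)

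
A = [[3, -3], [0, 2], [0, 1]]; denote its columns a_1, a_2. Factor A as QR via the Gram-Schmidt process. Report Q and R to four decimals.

Q = [[1.0000, 0.0000], [0.0000, 0.8944], [0.0000, 0.4472]], R = [[3.0000, -3.0000], [0.0000, 2.2361]]

a_1 = (3, 0, 0); ‖a_1‖ = 3.0000, so e_1 = (1.0000, 0.0000, 0.0000).
e_1·a_2 = 1.0000·(-3) + 0.0000·2 + 0.0000·1 = -3.0000.
u_2 = a_2 + 3.0000·e_1 = (0.0000, 2.0000, 1.0000).
‖u_2‖ = 2.2361, so e_2 = (0.0000, 0.8944, 0.4472).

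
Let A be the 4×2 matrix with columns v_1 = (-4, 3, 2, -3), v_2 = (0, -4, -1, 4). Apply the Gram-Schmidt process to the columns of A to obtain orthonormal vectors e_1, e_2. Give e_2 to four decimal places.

e_2 = (-0.7017, -0.4993, 0.0945, 0.4993)

v_1 = (-4, 3, 2, -3); ‖v_1‖ = 6.1644, so e_1 = (-0.6489, 0.4867, 0.3244, -0.4867).
e_1·v_2 = (-0.6489)·0 + 0.4867·(-4) + 0.3244·(-1) + (-0.4867)·4 = -4.2178.
u_2 = v_2 + 4.2178·e_1 = (-2.7368, -1.9474, 0.3684, 1.9474).
‖u_2‖ = 3.9001, so e_2 = (-0.7017, -0.4993, 0.0945, 0.4993).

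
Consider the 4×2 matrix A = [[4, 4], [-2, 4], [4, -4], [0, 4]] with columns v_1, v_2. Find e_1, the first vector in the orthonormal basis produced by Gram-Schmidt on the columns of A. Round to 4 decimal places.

e_1 = v_1/‖v_1‖ = (4, -2, 4, 0)/6.0000 = (0.6667, -0.3333, 0.6667, 0.0000).

e_1 = (0.6667, -0.3333, 0.6667, 0.0000)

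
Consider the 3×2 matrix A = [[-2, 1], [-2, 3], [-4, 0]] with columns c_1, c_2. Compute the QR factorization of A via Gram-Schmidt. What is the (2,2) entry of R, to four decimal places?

r_{22} = 2.7080

e_1 = c_1/‖c_1‖ = (-2, -2, -4)/4.8990 = (-0.4082, -0.4082, -0.8165).
r_{12} = e_1·c_2 = -1.6330.
u_2 = c_2 + 1.6330·e_1 = (0.3333, 2.3333, -1.3333).
r_{22} = ‖u_2‖ = 2.7080.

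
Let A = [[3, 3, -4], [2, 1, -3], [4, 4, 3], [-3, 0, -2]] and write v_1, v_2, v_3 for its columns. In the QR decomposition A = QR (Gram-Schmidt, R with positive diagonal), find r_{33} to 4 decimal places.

r_{33} = 6.0564

v_1 = (3, 2, 4, -3); ‖v_1‖ = 6.1644, so e_1 = (0.4867, 0.3244, 0.6489, -0.4867).
e_1·v_2 = 0.4867·3 + 0.3244·1 + 0.6489·4 + (-0.4867)·0 = 4.3800.
u_2 = v_2 − 4.3800·e_1 = (0.8684, -0.4211, 1.1579, 2.1316).
‖u_2‖ = 2.6107, so e_2 = (0.3326, -0.1613, 0.4435, 0.8165).
e_1·v_3 = 0.4867·(-4) + 0.3244·(-3) + 0.6489·3 + (-0.4867)·(-2) = 0.0000; e_2·v_3 = 0.3326·(-4) + (-0.1613)·(-3) + 0.4435·3 + 0.8165·(-2) = -1.1491.
u_3 = v_3 − 0.0000·e_1 + 1.1491·e_2 = (-3.6178, -3.1853, 3.5097, -1.0618).
r_{33} = ‖u_3‖ = 6.0564.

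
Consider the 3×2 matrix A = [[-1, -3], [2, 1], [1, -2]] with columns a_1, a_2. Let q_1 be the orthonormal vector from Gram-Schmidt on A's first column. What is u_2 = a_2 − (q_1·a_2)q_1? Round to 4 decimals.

u_2 = (-2.5000, 0.0000, -2.5000)

a_1 = (-1, 2, 1); ‖a_1‖ = 2.4495, so q_1 = (-0.4082, 0.8165, 0.4082).
q_1·a_2 = (-0.4082)·(-3) + 0.8165·1 + 0.4082·(-2) = 1.2247.
u_2 = a_2 − 1.2247·q_1 = (-2.5000, 0.0000, -2.5000).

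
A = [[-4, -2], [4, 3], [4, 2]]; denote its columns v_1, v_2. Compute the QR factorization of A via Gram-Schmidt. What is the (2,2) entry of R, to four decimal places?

r_{22} = 0.8165

v_1 = (-4, 4, 4); ‖v_1‖ = 6.9282, so q_1 = (-0.5774, 0.5774, 0.5774).
q_1·v_2 = (-0.5774)·(-2) + 0.5774·3 + 0.5774·2 = 4.0415.
u_2 = v_2 − 4.0415·q_1 = (0.3333, 0.6667, -0.3333).
r_{22} = ‖u_2‖ = 0.8165.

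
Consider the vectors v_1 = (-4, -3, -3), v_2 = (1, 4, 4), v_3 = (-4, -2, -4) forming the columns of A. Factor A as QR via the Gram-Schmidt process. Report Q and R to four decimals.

Q = [[-0.6860, -0.7276, 0.0000], [-0.5145, 0.4851, 0.7071], [-0.5145, 0.4851, -0.7071]], R = [[5.8310, -4.8020, 5.8310], [0.0000, 3.1530, 0.0000], [0.0000, 0.0000, 1.4142]]

v_1 = (-4, -3, -3); ‖v_1‖ = 5.8310, so e_1 = (-0.6860, -0.5145, -0.5145).
e_1·v_2 = (-0.6860)·1 + (-0.5145)·4 + (-0.5145)·4 = -4.8020.
u_2 = v_2 + 4.8020·e_1 = (-2.2941, 1.5294, 1.5294).
‖u_2‖ = 3.1530, so e_2 = (-0.7276, 0.4851, 0.4851).
e_1·v_3 = (-0.6860)·(-4) + (-0.5145)·(-2) + (-0.5145)·(-4) = 5.8310; e_2·v_3 = (-0.7276)·(-4) + 0.4851·(-2) + 0.4851·(-4) = 0.0000.
u_3 = v_3 − 5.8310·e_1 + 0.0000·e_2 = (0.0000, 1.0000, -1.0000).
‖u_3‖ = 1.4142, so e_3 = (0.0000, 0.7071, -0.7071).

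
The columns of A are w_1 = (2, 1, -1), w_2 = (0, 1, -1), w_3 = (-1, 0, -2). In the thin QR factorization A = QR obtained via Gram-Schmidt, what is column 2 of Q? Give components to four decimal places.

q_1 = w_1/‖w_1‖ = (2, 1, -1)/2.4495 = (0.8165, 0.4082, -0.4082).
r_{12} = q_1·w_2 = 0.8165.
u_2 = w_2 − 0.8165·q_1 = (-0.6667, 0.6667, -0.6667).
‖u_2‖ = 1.1547, so q_2 = (-0.5774, 0.5774, -0.5774).

q_2 = (-0.5774, 0.5774, -0.5774)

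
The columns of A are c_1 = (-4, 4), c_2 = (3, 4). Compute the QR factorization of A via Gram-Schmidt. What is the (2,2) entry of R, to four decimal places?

r_{22} = 4.9497

q_1 = c_1/‖c_1‖ = (-4, 4)/5.6569 = (-0.7071, 0.7071).
r_{12} = q_1·c_2 = 0.7071.
u_2 = c_2 − 0.7071·q_1 = (3.5000, 3.5000).
r_{22} = ‖u_2‖ = 4.9497.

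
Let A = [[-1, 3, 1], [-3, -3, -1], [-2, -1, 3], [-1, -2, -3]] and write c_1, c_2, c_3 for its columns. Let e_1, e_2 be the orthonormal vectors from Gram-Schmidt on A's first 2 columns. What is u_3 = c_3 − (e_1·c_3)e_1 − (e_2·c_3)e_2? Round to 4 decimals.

e_1 = c_1/‖c_1‖ = (-1, -3, -2, -1)/3.8730 = (-0.2582, -0.7746, -0.5164, -0.2582).
r_{12} = e_1·c_2 = 2.5820.
u_2 = c_2 − 2.5820·e_1 = (3.6667, -1.0000, 0.3333, -1.3333).
‖u_2‖ = 4.0415, so e_2 = (0.9073, -0.2474, 0.0825, -0.3299).
r_{13} = e_1·c_3 = -0.2582; r_{23} = e_2·c_3 = 2.3919.
u_3 = c_3 + 0.2582·e_1 − 2.3919·e_2 = (-1.2367, -0.6082, 2.6694, -2.2776).

u_3 = (-1.2367, -0.6082, 2.6694, -2.2776)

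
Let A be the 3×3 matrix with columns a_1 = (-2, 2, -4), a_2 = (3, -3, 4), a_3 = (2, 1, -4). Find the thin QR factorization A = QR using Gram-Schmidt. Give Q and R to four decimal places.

Q = [[-0.4082, 0.5774, 0.7071], [0.4082, -0.5774, 0.7071], [-0.8165, -0.5774, 0.0000]], R = [[4.8990, -5.7155, 2.8577], [0.0000, 1.1547, 2.8868], [0.0000, 0.0000, 2.1213]]

e_1 = a_1/‖a_1‖ = (-2, 2, -4)/4.8990 = (-0.4082, 0.4082, -0.8165).
r_{12} = e_1·a_2 = -5.7155.
u_2 = a_2 + 5.7155·e_1 = (0.6667, -0.6667, -0.6667).
‖u_2‖ = 1.1547, so e_2 = (0.5774, -0.5774, -0.5774).
r_{13} = e_1·a_3 = 2.8577; r_{23} = e_2·a_3 = 2.8868.
u_3 = a_3 − 2.8577·e_1 − 2.8868·e_2 = (1.5000, 1.5000, 0.0000).
‖u_3‖ = 2.1213, so e_3 = (0.7071, 0.7071, 0.0000).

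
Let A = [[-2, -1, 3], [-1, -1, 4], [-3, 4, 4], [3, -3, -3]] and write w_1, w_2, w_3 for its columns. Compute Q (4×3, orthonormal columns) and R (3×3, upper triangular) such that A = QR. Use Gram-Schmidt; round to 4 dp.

w_1 = (-2, -1, -3, 3); ‖w_1‖ = 4.7958, so e_1 = (-0.4170, -0.2085, -0.6255, 0.6255).
e_1·w_2 = (-0.4170)·(-1) + (-0.2085)·(-1) + (-0.6255)·4 + 0.6255·(-3) = -3.7533.
u_2 = w_2 + 3.7533·e_1 = (-2.5652, -1.7826, 1.6522, -0.6522).
‖u_2‖ = 3.5935, so e_2 = (-0.7139, -0.4961, 0.4598, -0.1815).
e_1·w_3 = (-0.4170)·3 + (-0.2085)·4 + (-0.6255)·4 + 0.6255·(-3) = -6.4639; e_2·w_3 = (-0.7139)·3 + (-0.4961)·4 + 0.4598·4 + (-0.1815)·(-3) = -1.7423.
u_3 = w_3 + 6.4639·e_1 + 1.7423·e_2 = (-0.9394, 1.7879, 0.7576, 0.7273).
‖u_3‖ = 2.2764, so e_3 = (-0.4127, 0.7854, 0.3328, 0.3195).

Q = [[-0.4170, -0.7139, -0.4127], [-0.2085, -0.4961, 0.7854], [-0.6255, 0.4598, 0.3328], [0.6255, -0.1815, 0.3195]], R = [[4.7958, -3.7533, -6.4639], [0.0000, 3.5935, -1.7423], [0.0000, 0.0000, 2.2764]]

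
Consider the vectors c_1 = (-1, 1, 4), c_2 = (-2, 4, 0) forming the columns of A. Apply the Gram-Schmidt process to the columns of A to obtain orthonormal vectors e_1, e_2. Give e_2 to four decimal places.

c_1 = (-1, 1, 4); ‖c_1‖ = 4.2426, so e_1 = (-0.2357, 0.2357, 0.9428).
e_1·c_2 = (-0.2357)·(-2) + 0.2357·4 + 0.9428·0 = 1.4142.
u_2 = c_2 − 1.4142·e_1 = (-1.6667, 3.6667, -1.3333).
‖u_2‖ = 4.2426, so e_2 = (-0.3928, 0.8642, -0.3143).

e_2 = (-0.3928, 0.8642, -0.3143)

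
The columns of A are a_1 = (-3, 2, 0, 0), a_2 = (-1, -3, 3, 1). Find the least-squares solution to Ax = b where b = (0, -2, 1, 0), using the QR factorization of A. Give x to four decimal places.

a_1 = (-3, 2, 0, 0); ‖a_1‖ = 3.6056, so e_1 = (-0.8321, 0.5547, 0.0000, 0.0000).
e_1·a_2 = (-0.8321)·(-1) + 0.5547·(-3) + 0.0000·3 + 0.0000·1 = -0.8321.
u_2 = a_2 + 0.8321·e_1 = (-1.6923, -2.5385, 3.0000, 1.0000).
‖u_2‖ = 4.3941, so e_2 = (-0.3851, -0.5777, 0.6827, 0.2276).
Qᵀb = (-1.1094, 1.8381).
Back-substitute: x_2 = 1.8381/4.3941 = 0.4183.
x_1 = (-1.1094 + 0.8321·0.4183)/3.6056 = -0.2112.

x = (-0.2112, 0.4183)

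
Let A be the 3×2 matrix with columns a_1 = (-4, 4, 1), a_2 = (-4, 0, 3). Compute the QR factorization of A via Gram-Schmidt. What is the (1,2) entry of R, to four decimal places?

e_1 = a_1/‖a_1‖ = (-4, 4, 1)/5.7446 = (-0.6963, 0.6963, 0.1741).
r_{12} = e_1·a_2 = 3.3075.

r_{12} = 3.3075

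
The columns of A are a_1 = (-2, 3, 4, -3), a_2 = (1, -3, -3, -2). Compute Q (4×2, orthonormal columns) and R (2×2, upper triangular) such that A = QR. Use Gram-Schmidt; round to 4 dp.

a_1 = (-2, 3, 4, -3); ‖a_1‖ = 6.1644, so q_1 = (-0.3244, 0.4867, 0.6489, -0.4867).
q_1·a_2 = (-0.3244)·1 + 0.4867·(-3) + 0.6489·(-3) + (-0.4867)·(-2) = -2.7578.
u_2 = a_2 + 2.7578·q_1 = (0.1053, -1.6579, -1.2105, -3.3421).
‖u_2‖ = 3.9236, so q_2 = (0.0268, -0.4225, -0.3085, -0.8518).

Q = [[-0.3244, 0.0268], [0.4867, -0.4225], [0.6489, -0.3085], [-0.4867, -0.8518]], R = [[6.1644, -2.7578], [0.0000, 3.9236]]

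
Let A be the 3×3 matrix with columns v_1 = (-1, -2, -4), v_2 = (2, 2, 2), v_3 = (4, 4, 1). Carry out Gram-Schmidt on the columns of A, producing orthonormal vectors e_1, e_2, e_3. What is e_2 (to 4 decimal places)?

e_2 = (0.8165, 0.4082, -0.4082)

v_1 = (-1, -2, -4); ‖v_1‖ = 4.5826, so e_1 = (-0.2182, -0.4364, -0.8729).
e_1·v_2 = (-0.2182)·2 + (-0.4364)·2 + (-0.8729)·2 = -3.0551.
u_2 = v_2 + 3.0551·e_1 = (1.3333, 0.6667, -0.6667).
‖u_2‖ = 1.6330, so e_2 = (0.8165, 0.4082, -0.4082).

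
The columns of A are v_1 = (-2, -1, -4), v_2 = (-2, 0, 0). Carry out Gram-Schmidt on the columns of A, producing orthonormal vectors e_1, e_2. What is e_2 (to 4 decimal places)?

e_2 = (-0.8997, 0.1059, 0.4234)

v_1 = (-2, -1, -4); ‖v_1‖ = 4.5826, so e_1 = (-0.4364, -0.2182, -0.8729).
e_1·v_2 = (-0.4364)·(-2) + (-0.2182)·0 + (-0.8729)·0 = 0.8729.
u_2 = v_2 − 0.8729·e_1 = (-1.6190, 0.1905, 0.7619).
‖u_2‖ = 1.7995, so e_2 = (-0.8997, 0.1059, 0.4234).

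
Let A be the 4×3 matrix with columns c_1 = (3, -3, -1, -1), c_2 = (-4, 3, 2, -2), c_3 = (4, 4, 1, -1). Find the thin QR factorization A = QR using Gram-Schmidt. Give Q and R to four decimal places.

e_1 = c_1/‖c_1‖ = (3, -3, -1, -1)/4.4721 = (0.6708, -0.6708, -0.2236, -0.2236).
r_{12} = e_1·c_2 = -4.6957.
u_2 = c_2 + 4.6957·e_1 = (-0.8500, -0.1500, 0.9500, -3.0500).
‖u_2‖ = 3.3091, so e_2 = (-0.2569, -0.0453, 0.2871, -0.9217).
r_{13} = e_1·c_3 = 0.0000; r_{23} = e_2·c_3 = 0.0000.
u_3 = c_3 + 0.0000·e_1 + 0.0000·e_2 = (4.0000, 4.0000, 1.0000, -1.0000).
‖u_3‖ = 5.8310, so e_3 = (0.6860, 0.6860, 0.1715, -0.1715).

Q = [[0.6708, -0.2569, 0.6860], [-0.6708, -0.0453, 0.6860], [-0.2236, 0.2871, 0.1715], [-0.2236, -0.9217, -0.1715]], R = [[4.4721, -4.6957, 0.0000], [0.0000, 3.3091, 0.0000], [0.0000, 0.0000, 5.8310]]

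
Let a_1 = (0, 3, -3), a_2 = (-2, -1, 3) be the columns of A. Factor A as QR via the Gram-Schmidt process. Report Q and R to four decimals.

Q = [[0.0000, -0.8165], [0.7071, 0.4082], [-0.7071, 0.4082]], R = [[4.2426, -2.8284], [0.0000, 2.4495]]

q_1 = a_1/‖a_1‖ = (0, 3, -3)/4.2426 = (0.0000, 0.7071, -0.7071).
r_{12} = q_1·a_2 = -2.8284.
u_2 = a_2 + 2.8284·q_1 = (-2.0000, 1.0000, 1.0000).
‖u_2‖ = 2.4495, so q_2 = (-0.8165, 0.4082, 0.4082).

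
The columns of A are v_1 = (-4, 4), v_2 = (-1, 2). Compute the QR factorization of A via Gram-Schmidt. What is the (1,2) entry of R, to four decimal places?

q_1 = v_1/‖v_1‖ = (-4, 4)/5.6569 = (-0.7071, 0.7071).
r_{12} = q_1·v_2 = 2.1213.

r_{12} = 2.1213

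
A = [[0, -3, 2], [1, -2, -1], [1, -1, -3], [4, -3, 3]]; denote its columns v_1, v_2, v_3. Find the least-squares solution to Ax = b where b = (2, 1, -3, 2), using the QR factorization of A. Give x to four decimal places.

q_1 = v_1/‖v_1‖ = (0, 1, 1, 4)/4.2426 = (0.0000, 0.2357, 0.2357, 0.9428).
r_{12} = q_1·v_2 = -3.5355.
u_2 = v_2 + 3.5355·q_1 = (-3.0000, -1.1667, -0.1667, 0.3333).
‖u_2‖ = 3.2404, so q_2 = (-0.9258, -0.3600, -0.0514, 0.1029).
r_{13} = q_1·v_3 = 1.8856; r_{23} = q_2·v_3 = -1.0287.
u_3 = v_3 − 1.8856·q_1 + 1.0287·q_2 = (1.0476, -1.8148, -3.4974, 1.3280).
‖u_3‖ = 4.2879, so q_3 = (0.2443, -0.4232, -0.8156, 0.3097).
Qᵀb = (1.4142, -1.8516, 3.1317).
Back-substitute: x_3 = 3.1317/4.2879 = 0.7304.
x_2 = (-1.8516 + 1.0287·0.7304)/3.2404 = -0.3396.
x_1 = (1.4142 + 3.5355·(-0.3396) − 1.8856·0.7304)/4.2426 = -0.2742.

x = (-0.2742, -0.3396, 0.7304)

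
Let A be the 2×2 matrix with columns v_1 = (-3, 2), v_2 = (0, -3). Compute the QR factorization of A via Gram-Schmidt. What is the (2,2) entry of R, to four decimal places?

e_1 = v_1/‖v_1‖ = (-3, 2)/3.6056 = (-0.8321, 0.5547).
r_{12} = e_1·v_2 = -1.6641.
u_2 = v_2 + 1.6641·e_1 = (-1.3846, -2.0769).
r_{22} = ‖u_2‖ = 2.4962.

r_{22} = 2.4962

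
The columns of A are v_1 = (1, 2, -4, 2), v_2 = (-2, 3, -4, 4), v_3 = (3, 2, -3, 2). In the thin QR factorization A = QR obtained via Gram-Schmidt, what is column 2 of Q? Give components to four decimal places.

q_2 = (-0.8448, 0.2058, 0.1300, 0.4765)

v_1 = (1, 2, -4, 2); ‖v_1‖ = 5.0000, so q_1 = (0.2000, 0.4000, -0.8000, 0.4000).
q_1·v_2 = 0.2000·(-2) + 0.4000·3 + (-0.8000)·(-4) + 0.4000·4 = 5.6000.
u_2 = v_2 − 5.6000·q_1 = (-3.1200, 0.7600, 0.4800, 1.7600).
‖u_2‖ = 3.6932, so q_2 = (-0.8448, 0.2058, 0.1300, 0.4765).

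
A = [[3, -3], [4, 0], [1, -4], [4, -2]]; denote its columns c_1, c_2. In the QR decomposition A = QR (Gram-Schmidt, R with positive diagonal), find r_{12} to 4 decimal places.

r_{12} = -3.2404

c_1 = (3, 4, 1, 4); ‖c_1‖ = 6.4807, so q_1 = (0.4629, 0.6172, 0.1543, 0.6172).
r_{12} = q_1·c_2 = -3.2404.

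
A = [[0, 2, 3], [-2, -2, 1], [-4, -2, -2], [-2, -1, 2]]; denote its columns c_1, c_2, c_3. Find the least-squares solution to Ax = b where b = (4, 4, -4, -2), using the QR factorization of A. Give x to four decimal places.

x = (0.7533, -0.6101, 1.2308)

c_1 = (0, -2, -4, -2); ‖c_1‖ = 4.8990, so e_1 = (0.0000, -0.4082, -0.8165, -0.4082).
e_1·c_2 = 0.0000·2 + (-0.4082)·(-2) + (-0.8165)·(-2) + (-0.4082)·(-1) = 2.8577.
u_2 = c_2 − 2.8577·e_1 = (2.0000, -0.8333, 0.3333, 0.1667).
‖u_2‖ = 2.1985, so e_2 = (0.9097, -0.3790, 0.1516, 0.0758).
e_1·c_3 = 0.0000·3 + (-0.4082)·1 + (-0.8165)·(-2) + (-0.4082)·2 = 0.4082; e_2·c_3 = 0.9097·3 + (-0.3790)·1 + 0.1516·(-2) + 0.0758·2 = 2.1985.
u_3 = c_3 − 0.4082·e_1 − 2.1985·e_2 = (1.0000, 2.0000, -2.0000, 2.0000).
‖u_3‖ = 3.6056, so e_3 = (0.2774, 0.5547, -0.5547, 0.5547).
Qᵀb = (2.4495, 1.3646, 4.4376).
Back-substitute: x_3 = 4.4376/3.6056 = 1.2308.
x_2 = (1.3646 − 2.1985·1.2308)/2.1985 = -0.6101.
x_1 = (2.4495 − 2.8577·(-0.6101) − 0.4082·1.2308)/4.8990 = 0.7533.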